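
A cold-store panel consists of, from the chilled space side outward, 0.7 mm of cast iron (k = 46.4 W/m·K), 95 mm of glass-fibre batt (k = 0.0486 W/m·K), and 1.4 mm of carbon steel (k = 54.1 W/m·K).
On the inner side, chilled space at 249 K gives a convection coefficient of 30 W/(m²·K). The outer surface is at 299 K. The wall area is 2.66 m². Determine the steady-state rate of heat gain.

Q ≈ 66.9 W

Series thermal resistances:
R_inner film = 1/(h_i·A) = 1/(30×2.66) = 0.01253 K/W
R_cast iron = L/(kA) = 0.0007/(46.4×2.66) = 5.672×10^-6 K/W
R_glass-fibre batt = L/(kA) = 0.095/(0.0486×2.66) = 0.7349 K/W
R_carbon steel = L/(kA) = 0.0014/(54.1×2.66) = 9.729×10^-6 K/W
R_total = 0.7474 K/W
Q = ΔT / R_total = 50 / 0.7474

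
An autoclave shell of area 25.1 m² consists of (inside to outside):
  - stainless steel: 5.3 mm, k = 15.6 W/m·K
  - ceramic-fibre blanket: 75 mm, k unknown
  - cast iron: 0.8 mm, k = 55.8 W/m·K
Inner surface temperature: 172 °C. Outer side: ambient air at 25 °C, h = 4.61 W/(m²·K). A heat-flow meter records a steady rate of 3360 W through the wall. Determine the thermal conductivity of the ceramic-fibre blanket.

Series thermal resistances:
R_stainless steel = L/(kA) = 0.0053/(15.6×25.1) = 1.354×10^-5 K/W
R_cast iron = L/(kA) = 0.0008/(55.8×25.1) = 5.712×10^-7 K/W
R_outer film = 1/(h_o·A) = 1/(4.61×25.1) = 0.008642 K/W
Sum of known resistances R_other = 0.008656 K/W
Total R = ΔT/Q = 147/3360 = 0.04375 K/W
R_ceramic-fibre blanket = R_total − R_other = 0.03509 K/W
k = L/(R·A) = 0.075/(0.03509×25.1)

k ≈ 0.0851 W/(m·K)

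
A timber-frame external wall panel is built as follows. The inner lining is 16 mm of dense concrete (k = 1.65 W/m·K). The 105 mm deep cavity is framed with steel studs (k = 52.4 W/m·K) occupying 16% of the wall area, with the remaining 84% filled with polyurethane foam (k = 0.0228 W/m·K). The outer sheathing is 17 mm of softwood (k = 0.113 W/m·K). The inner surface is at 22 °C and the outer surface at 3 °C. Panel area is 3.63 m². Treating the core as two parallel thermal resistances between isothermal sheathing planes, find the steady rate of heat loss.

Sheathing layers in series; stud and cavity paths in parallel between them.
R_inner = 0.016/(1.65×3.63) = 0.002671 K/W
R_stud  = 0.105/(52.4×0.16×3.63) = 0.00345 K/W
R_cav   = 0.105/(0.0228×0.84×3.63) = 1.51 K/W
1/R_core = 1/R_stud + 1/R_cav → R_core = 0.003442 K/W
R_outer = 0.017/(0.113×3.63) = 0.04144 K/W
R_total = 0.04756 K/W
Q = ΔT/R_total = 19/0.04756

Q ≈ 400 W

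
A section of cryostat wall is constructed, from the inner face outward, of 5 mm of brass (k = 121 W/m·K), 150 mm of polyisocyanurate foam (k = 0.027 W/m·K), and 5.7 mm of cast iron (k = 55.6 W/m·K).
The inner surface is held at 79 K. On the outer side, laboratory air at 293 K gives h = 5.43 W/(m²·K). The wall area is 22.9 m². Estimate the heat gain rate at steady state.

Thermal resistances in series:
R_brass = L/(kA) = 0.005/(121×22.9) = 1.804×10^-6 K/W
R_polyisocyanurate foam = L/(kA) = 0.15/(0.027×22.9) = 0.2426 K/W
R_cast iron = L/(kA) = 0.0057/(55.6×22.9) = 4.477×10^-6 K/W
R_outer film = 1/(h_o·A) = 1/(5.43×22.9) = 0.008042 K/W
R_total = 0.2506 K/W
Q = ΔT / R_total = 214 / 0.2506

Q ≈ 854 W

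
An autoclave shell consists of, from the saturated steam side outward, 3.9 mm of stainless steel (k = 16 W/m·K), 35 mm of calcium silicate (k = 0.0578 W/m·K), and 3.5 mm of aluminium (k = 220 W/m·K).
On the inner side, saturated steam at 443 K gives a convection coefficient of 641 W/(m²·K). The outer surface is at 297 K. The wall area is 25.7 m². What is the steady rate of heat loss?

Q ≈ 6180 W

Thermal resistances in series:
R_inner film = 1/(h_i·A) = 1/(641×25.7) = 6.07×10^-5 K/W
R_stainless steel = L/(kA) = 0.0039/(16×25.7) = 9.484×10^-6 K/W
R_calcium silicate = L/(kA) = 0.035/(0.0578×25.7) = 0.02356 K/W
R_aluminium = L/(kA) = 0.0035/(220×25.7) = 6.19×10^-7 K/W
R_total = 0.02363 K/W
Q = ΔT / R_total = 146 / 0.02363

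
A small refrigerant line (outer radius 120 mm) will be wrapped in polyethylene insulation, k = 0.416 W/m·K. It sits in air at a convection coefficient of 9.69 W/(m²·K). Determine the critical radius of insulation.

For a cylinder r_cr = k/h = 0.416/9.69
r_cr = 42.9 mm; since the bare radius (120 mm) is above r_cr, any added insulation will reduce heat loss.

r_cr ≈ 42.9 mm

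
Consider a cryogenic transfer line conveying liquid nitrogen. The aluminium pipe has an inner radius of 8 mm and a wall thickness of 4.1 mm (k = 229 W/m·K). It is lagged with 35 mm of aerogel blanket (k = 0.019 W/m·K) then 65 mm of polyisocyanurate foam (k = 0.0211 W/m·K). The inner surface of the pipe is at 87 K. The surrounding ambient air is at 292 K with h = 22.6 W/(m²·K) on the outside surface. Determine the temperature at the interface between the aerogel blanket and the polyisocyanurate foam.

For a radial system each layer contributes R = ln(r_out/r_in)/(2πkL); films add R = 1/(hA).
R_aluminium pipe wall = ln(12.1/8)/(2π×229×1) = 2.876×10^-4 K/W
R_aerogel blanket = ln(47.1/12.1)/(2π×0.019×1) = 11.38 K/W
R_polyisocyanurate foam = ln(112.1/47.1)/(2π×0.0211×1) = 6.541 K/W
R_outer film = 1/(h_o·2πr_oL) = 1/(22.6×2π×0.1121×1) = 0.06282 K/W
R_total = 17.99 K/W
Q = ΔT/R_total = 205/17.99
Q = 11.4 W/m
T_interface = T_inner + Q·ΣR(inner→interface) = 87 + 11.4×11.38

T ≈ 217 K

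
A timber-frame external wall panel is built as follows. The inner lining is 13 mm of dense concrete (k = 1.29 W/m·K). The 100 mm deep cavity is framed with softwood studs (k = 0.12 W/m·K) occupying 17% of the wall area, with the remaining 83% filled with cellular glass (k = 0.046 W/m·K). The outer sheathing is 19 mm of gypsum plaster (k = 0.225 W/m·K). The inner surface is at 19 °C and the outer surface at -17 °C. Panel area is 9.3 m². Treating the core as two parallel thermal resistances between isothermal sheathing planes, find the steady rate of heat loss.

Q ≈ 186 W

Sheathing layers in series; stud and cavity paths in parallel between them.
R_inner = 0.013/(1.29×9.3) = 0.001084 K/W
R_stud  = 0.1/(0.12×0.17×9.3) = 0.5271 K/W
R_cav   = 0.1/(0.046×0.83×9.3) = 0.2816 K/W
1/R_core = 1/R_stud + 1/R_cav → R_core = 0.1836 K/W
R_outer = 0.019/(0.225×9.3) = 0.00908 K/W
R_total = 0.1937 K/W
Q = ΔT/R_total = 36/0.1937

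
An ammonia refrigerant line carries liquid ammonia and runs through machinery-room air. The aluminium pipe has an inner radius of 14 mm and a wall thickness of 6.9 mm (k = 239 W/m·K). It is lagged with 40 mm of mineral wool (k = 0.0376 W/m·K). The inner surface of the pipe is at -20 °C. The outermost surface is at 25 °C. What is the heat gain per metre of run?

For a radial system each layer contributes R = ln(r_out/r_in)/(2πkL); films add R = 1/(hA).
R_aluminium pipe wall = ln(20.9/14)/(2π×239×1) = 2.668×10^-4 K/W
R_mineral wool = ln(60.9/20.9)/(2π×0.0376×1) = 4.527 K/W
R_total = 4.527 K/W
Q = ΔT/R_total = 45/4.527

q′ ≈ 9.94 W/m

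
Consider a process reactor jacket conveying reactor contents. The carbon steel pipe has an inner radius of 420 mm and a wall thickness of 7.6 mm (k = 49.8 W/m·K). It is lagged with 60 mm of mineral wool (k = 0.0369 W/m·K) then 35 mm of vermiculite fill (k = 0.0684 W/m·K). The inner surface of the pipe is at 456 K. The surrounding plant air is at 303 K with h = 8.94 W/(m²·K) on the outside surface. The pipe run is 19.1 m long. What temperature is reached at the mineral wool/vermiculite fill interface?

For a radial system each layer contributes R = ln(r_out/r_in)/(2πkL); films add R = 1/(hA).
R_carbon steel pipe wall = ln(427.6/420)/(2π×49.8×19.1) = 3.001×10^-6 K/W
R_mineral wool = ln(487.6/427.6)/(2π×0.0369×19.1) = 0.02965 K/W
R_vermiculite fill = ln(522.6/487.6)/(2π×0.0684×19.1) = 0.008445 K/W
R_outer film = 1/(h_o·2πr_oL) = 1/(8.94×2π×0.5226×19.1) = 0.001784 K/W
R_total = 0.03988 K/W
Q = ΔT/R_total = 153/0.03988
Q = 3840 W
T_interface = T_inner − Q·ΣR(inner→interface) = 456 − 3840×0.02965

T ≈ 342 K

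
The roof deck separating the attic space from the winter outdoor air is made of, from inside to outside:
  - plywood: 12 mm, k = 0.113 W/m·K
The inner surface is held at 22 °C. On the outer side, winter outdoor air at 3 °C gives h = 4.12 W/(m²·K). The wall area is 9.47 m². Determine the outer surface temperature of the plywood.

Treating each layer as a thermal resistance in series:
R_plywood = L/(kA) = 0.012/(0.113×9.47) = 0.01121 K/W
R_outer film = 1/(h_o·A) = 1/(4.12×9.47) = 0.02563 K/W
R_total = 0.03684 K/W;  Q = ΔT/R_total = 19/0.03684 = 515.7 W
T_interface = T_inner − Q·ΣR(inner→interface) = 22 − 516×0.01121

T ≈ 16.2 °C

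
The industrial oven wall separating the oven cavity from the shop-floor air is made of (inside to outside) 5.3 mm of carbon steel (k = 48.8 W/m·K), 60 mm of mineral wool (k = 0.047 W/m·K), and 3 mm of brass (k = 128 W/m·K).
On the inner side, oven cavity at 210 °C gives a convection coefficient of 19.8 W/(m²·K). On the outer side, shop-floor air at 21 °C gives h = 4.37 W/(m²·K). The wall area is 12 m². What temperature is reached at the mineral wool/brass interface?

T ≈ 48.8 °C

Using the resistance-network approach (series):
R_inner film = 1/(h_i·A) = 1/(19.8×12) = 0.004209 K/W
R_carbon steel = L/(kA) = 0.0053/(48.8×12) = 9.051×10^-6 K/W
R_mineral wool = L/(kA) = 0.06/(0.047×12) = 0.1064 K/W
R_brass = L/(kA) = 0.003/(128×12) = 1.953×10^-6 K/W
R_outer film = 1/(h_o·A) = 1/(4.37×12) = 0.01907 K/W
R_total = 0.1297 K/W;  Q = ΔT/R_total = 189/0.1297 = 1458 W
T_interface = T_inner − Q·ΣR(inner→interface) = 210 − 1460×0.1106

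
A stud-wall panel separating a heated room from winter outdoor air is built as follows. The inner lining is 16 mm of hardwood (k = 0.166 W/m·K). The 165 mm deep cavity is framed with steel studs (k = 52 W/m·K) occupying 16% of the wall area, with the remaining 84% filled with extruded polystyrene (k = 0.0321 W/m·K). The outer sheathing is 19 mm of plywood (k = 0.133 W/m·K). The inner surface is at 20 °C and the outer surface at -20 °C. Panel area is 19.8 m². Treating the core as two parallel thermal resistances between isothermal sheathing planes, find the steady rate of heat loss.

Q ≈ 3060 W

Sheathing layers in series; stud and cavity paths in parallel between them.
R_inner = 0.016/(0.166×19.8) = 0.004868 K/W
R_stud  = 0.165/(52×0.16×19.8) = 0.001002 K/W
R_cav   = 0.165/(0.0321×0.84×19.8) = 0.3091 K/W
1/R_core = 1/R_stud + 1/R_cav → R_core = 9.984×10^-4 K/W
R_outer = 0.019/(0.133×19.8) = 0.007215 K/W
R_total = 0.01308 K/W
Q = ΔT/R_total = 40/0.01308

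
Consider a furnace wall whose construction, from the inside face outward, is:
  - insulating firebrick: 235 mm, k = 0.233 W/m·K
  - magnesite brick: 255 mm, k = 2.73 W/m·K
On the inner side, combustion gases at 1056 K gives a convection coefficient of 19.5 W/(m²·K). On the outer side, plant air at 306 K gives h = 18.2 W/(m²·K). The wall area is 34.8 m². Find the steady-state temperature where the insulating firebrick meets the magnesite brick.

Series thermal resistances:
R_inner film = 1/(h_i·A) = 1/(19.5×34.8) = 0.001474 K/W
R_insulating firebrick = L/(kA) = 0.235/(0.233×34.8) = 0.02898 K/W
R_magnesite brick = L/(kA) = 0.255/(2.73×34.8) = 0.002684 K/W
R_outer film = 1/(h_o·A) = 1/(18.2×34.8) = 0.001579 K/W
R_total = 0.03472 K/W;  Q = ΔT/R_total = 750/0.03472 = 21600 W
T_interface = T_inner − Q·ΣR(inner→interface) = 1056 − 21600×0.03046

T ≈ 398 K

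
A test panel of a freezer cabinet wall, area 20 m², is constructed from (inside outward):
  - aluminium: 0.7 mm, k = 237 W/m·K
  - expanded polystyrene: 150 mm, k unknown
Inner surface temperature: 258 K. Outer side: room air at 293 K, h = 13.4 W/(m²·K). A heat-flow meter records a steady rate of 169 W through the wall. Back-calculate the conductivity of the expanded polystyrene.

Model the wall as resistances in series:
R_aluminium = L/(kA) = 0.0007/(237×20) = 1.477×10^-7 K/W
R_outer film = 1/(h_o·A) = 1/(13.4×20) = 0.003731 K/W
Sum of known resistances R_other = 0.003731 K/W
Total R = ΔT/Q = 35/169 = 0.2071 K/W
R_expanded polystyrene = R_total − R_other = 0.2034 K/W
k = L/(R·A) = 0.15/(0.2034×20)

k ≈ 0.0369 W/(m·K)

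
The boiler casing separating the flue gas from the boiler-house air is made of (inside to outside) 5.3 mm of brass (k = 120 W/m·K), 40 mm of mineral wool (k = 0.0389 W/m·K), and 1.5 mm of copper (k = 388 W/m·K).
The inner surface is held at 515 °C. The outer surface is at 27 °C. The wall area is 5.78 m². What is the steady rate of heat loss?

Series thermal resistances:
R_brass = L/(kA) = 0.0053/(120×5.78) = 7.641×10^-6 K/W
R_mineral wool = L/(kA) = 0.04/(0.0389×5.78) = 0.1779 K/W
R_copper = L/(kA) = 0.0015/(388×5.78) = 6.689×10^-7 K/W
R_total = 0.1779 K/W
Q = ΔT / R_total = 488 / 0.1779

Q ≈ 2740 W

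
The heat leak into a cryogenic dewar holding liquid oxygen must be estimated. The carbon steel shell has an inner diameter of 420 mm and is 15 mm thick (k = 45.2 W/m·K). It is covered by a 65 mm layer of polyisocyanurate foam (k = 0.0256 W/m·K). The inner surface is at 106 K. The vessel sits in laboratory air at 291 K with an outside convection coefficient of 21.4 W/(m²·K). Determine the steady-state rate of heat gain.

Q ≈ 58.9 W

For a spherical shell R = (1/r₁ − 1/r₂)/(4πk); film R = 1/(h·4πr²). In series:
R_carbon steel shell = (1/0.21 − 1/0.225)/(4π×45.2) = 5.589×10^-4 K/W
R_polyisocyanurate foam = (1/0.225 − 1/0.29)/(4π×0.0256) = 3.097 K/W
R_outer film = 1/(h·4πr_o²) = 1/(21.4×4π×0.29²) = 0.04422 K/W
R_total = 3.141 K/W
Q = ΔT/R_total = 185/3.141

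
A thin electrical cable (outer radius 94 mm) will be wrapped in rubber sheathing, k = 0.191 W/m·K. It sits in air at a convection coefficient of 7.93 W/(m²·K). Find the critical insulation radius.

For a cylinder r_cr = k/h = 0.191/7.93
r_cr = 24.1 mm; since the bare radius (94 mm) is above r_cr, any added insulation will reduce heat loss.

r_cr ≈ 24.1 mm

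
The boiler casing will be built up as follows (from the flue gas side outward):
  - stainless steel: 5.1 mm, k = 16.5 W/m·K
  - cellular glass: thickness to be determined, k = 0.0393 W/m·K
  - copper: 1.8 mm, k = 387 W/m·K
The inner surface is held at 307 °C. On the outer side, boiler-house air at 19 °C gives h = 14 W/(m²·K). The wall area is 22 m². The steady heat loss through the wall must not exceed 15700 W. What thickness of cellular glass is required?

Model the wall as resistances in series:
R_stainless steel = L/(kA) = 0.0051/(16.5×22) = 1.405×10^-5 K/W
R_copper = L/(kA) = 0.0018/(387×22) = 2.114×10^-7 K/W
R_outer film = 1/(h_o·A) = 1/(14×22) = 0.003247 K/W
Sum of the known resistances R_other = 0.003261 K/W
Required total resistance R_tot = ΔT/Q_allow = 288/15700 = 0.01834 K/W
R_cellular glass = R_tot − R_other = 0.01508 K/W
L = R·k·A = 0.01508×0.0393×22

L ≈ 13 mm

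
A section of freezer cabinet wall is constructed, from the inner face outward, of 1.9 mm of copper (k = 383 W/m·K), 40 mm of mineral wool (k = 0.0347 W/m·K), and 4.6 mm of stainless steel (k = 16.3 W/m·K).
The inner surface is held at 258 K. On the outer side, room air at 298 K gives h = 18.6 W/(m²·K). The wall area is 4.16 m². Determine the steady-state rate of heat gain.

Q ≈ 138 W

Treating each layer as a thermal resistance in series:
R_copper = L/(kA) = 0.0019/(383×4.16) = 1.193×10^-6 K/W
R_mineral wool = L/(kA) = 0.04/(0.0347×4.16) = 0.2771 K/W
R_stainless steel = L/(kA) = 0.0046/(16.3×4.16) = 6.784×10^-5 K/W
R_outer film = 1/(h_o·A) = 1/(18.6×4.16) = 0.01292 K/W
R_total = 0.2901 K/W
Q = ΔT / R_total = 40 / 0.2901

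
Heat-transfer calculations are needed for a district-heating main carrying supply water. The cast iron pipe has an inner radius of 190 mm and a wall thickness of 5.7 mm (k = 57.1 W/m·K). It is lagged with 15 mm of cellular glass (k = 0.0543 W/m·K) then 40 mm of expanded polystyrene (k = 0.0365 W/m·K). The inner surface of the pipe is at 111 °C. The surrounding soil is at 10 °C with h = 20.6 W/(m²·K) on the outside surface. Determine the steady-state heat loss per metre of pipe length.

q′ ≈ 100 W/m

Per-layer cylindrical resistances, series-summed:
R_cast iron pipe wall = ln(195.7/190)/(2π×57.1×1) = 8.239×10^-5 K/W
R_cellular glass = ln(210.7/195.7)/(2π×0.0543×1) = 0.2165 K/W
R_expanded polystyrene = ln(250.7/210.7)/(2π×0.0365×1) = 0.7579 K/W
R_outer film = 1/(h_o·2πr_oL) = 1/(20.6×2π×0.2507×1) = 0.03082 K/W
R_total = 1.005 K/W
Q = ΔT/R_total = 101/1.005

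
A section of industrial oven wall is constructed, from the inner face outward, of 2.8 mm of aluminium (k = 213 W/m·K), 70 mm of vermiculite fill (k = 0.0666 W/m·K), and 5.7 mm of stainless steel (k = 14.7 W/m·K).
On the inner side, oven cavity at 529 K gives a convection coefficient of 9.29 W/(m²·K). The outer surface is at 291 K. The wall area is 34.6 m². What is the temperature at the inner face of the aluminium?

T ≈ 507 K

Using the resistance-network approach (series):
R_inner film = 1/(h_i·A) = 1/(9.29×34.6) = 0.003111 K/W
R_aluminium = L/(kA) = 0.0028/(213×34.6) = 3.799×10^-7 K/W
R_vermiculite fill = L/(kA) = 0.07/(0.0666×34.6) = 0.03038 K/W
R_stainless steel = L/(kA) = 0.0057/(14.7×34.6) = 1.121×10^-5 K/W
R_total = 0.0335 K/W;  Q = ΔT/R_total = 238/0.0335 = 7105 W
T_interface = T_inner − Q·ΣR(inner→interface) = 529 − 7100×0.003111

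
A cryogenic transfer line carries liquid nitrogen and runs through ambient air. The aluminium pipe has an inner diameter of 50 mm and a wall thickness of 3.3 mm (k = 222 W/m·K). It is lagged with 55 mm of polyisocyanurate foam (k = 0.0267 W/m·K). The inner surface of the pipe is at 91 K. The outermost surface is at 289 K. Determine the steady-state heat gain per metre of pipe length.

Per-layer cylindrical resistances, series-summed:
R_aluminium pipe wall = ln(28.3/25)/(2π×222×1) = 8.889×10^-5 K/W
R_polyisocyanurate foam = ln(83.3/28.3)/(2π×0.0267×1) = 6.435 K/W
R_total = 6.435 K/W
Q = ΔT/R_total = 198/6.435

q′ ≈ 30.8 W/m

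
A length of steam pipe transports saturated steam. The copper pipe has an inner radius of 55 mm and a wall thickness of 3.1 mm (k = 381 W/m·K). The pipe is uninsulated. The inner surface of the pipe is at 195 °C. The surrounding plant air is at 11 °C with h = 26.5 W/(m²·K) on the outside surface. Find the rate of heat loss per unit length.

Cylindrical conduction, so R = ln(r₂/r₁)/(2πkL) per layer, in series:
R_copper pipe wall = ln(58.1/55)/(2π×381×1) = 2.291×10^-5 K/W
R_outer film = 1/(h_o·2πr_oL) = 1/(26.5×2π×0.0581×1) = 0.1034 K/W
R_total = 0.1034 K/W
Q = ΔT/R_total = 184/0.1034

q′ ≈ 1780 W/m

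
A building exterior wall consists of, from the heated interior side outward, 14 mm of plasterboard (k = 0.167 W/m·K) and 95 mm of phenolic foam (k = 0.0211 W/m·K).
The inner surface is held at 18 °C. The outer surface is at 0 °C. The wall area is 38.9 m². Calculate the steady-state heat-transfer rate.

Q ≈ 153 W

Model the wall as resistances in series:
R_plasterboard = L/(kA) = 0.014/(0.167×38.9) = 0.002155 K/W
R_phenolic foam = L/(kA) = 0.095/(0.0211×38.9) = 0.1157 K/W
R_total = 0.1179 K/W
Q = ΔT / R_total = 18 / 0.1179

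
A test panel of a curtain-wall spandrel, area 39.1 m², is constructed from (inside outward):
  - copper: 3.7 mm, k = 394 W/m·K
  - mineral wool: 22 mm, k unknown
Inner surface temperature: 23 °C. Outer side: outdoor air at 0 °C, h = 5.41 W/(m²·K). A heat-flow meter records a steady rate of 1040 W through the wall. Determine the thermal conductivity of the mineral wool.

k ≈ 0.0324 W/(m·K)

Series thermal resistances:
R_copper = L/(kA) = 0.0037/(394×39.1) = 2.402×10^-7 K/W
R_outer film = 1/(h_o·A) = 1/(5.41×39.1) = 0.004727 K/W
Sum of known resistances R_other = 0.004728 K/W
Total R = ΔT/Q = 23/1040 = 0.02212 K/W
R_mineral wool = R_total − R_other = 0.01739 K/W
k = L/(R·A) = 0.022/(0.01739×39.1)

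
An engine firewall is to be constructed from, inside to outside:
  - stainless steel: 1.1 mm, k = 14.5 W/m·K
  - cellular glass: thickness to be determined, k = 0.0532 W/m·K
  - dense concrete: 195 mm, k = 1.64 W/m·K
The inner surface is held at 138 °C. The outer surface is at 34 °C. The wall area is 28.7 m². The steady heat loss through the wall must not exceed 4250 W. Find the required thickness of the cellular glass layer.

Model the wall as resistances in series:
R_stainless steel = L/(kA) = 0.0011/(14.5×28.7) = 2.643×10^-6 K/W
R_dense concrete = L/(kA) = 0.195/(1.64×28.7) = 0.004143 K/W
Sum of the known resistances R_other = 0.004146 K/W
Required total resistance R_tot = ΔT/Q_allow = 104/4250 = 0.02447 K/W
R_cellular glass = R_tot − R_other = 0.02033 K/W
L = R·k·A = 0.02033×0.0532×28.7

L ≈ 31 mm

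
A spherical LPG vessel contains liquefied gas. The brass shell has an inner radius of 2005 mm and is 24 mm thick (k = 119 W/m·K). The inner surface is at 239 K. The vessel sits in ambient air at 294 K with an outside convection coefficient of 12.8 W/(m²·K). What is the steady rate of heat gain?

For a spherical shell R = (1/r₁ − 1/r₂)/(4πk); film R = 1/(h·4πr²). In series:
R_brass shell = (1/2.005 − 1/2.029)/(4π×119) = 3.945×10^-6 K/W
R_outer film = 1/(h·4πr_o²) = 1/(12.8×4π×2.029²) = 0.00151 K/W
R_total = 0.001514 K/W
Q = ΔT/R_total = 55/0.001514

Q ≈ 36300 W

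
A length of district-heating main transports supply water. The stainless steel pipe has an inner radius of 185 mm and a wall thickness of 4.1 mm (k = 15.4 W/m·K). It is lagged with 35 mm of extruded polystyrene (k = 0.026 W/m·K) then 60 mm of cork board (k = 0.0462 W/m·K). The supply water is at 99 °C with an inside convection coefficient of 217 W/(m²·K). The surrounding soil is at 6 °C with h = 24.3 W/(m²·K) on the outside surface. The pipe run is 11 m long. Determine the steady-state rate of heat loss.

Q ≈ 543 W

Cylindrical conduction, so R = ln(r₂/r₁)/(2πkL) per layer, in series:
R_inner film = 1/(h_i·2πr₁L) = 1/(217×2π×0.185×11) = 3.604×10^-4 K/W
R_stainless steel pipe wall = ln(189.1/185)/(2π×15.4×11) = 2.059×10^-5 K/W
R_extruded polystyrene = ln(224.1/189.1)/(2π×0.026×11) = 0.0945 K/W
R_cork board = ln(284.1/224.1)/(2π×0.0462×11) = 0.0743 K/W
R_outer film = 1/(h_o·2πr_oL) = 1/(24.3×2π×0.2841×11) = 0.002096 K/W
R_total = 0.1713 K/W
Q = ΔT/R_total = 93/0.1713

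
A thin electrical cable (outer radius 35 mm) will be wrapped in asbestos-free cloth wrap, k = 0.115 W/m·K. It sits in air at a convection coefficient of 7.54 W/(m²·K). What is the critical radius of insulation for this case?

r_cr ≈ 15.3 mm

For a cylinder r_cr = k/h = 0.115/7.54
r_cr = 15.3 mm; since the bare radius (35 mm) is above r_cr, any added insulation will reduce heat loss.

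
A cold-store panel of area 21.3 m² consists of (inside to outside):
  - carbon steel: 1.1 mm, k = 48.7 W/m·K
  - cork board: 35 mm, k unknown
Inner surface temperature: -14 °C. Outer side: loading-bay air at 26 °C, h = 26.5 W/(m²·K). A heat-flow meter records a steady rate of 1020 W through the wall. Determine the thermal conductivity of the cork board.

Model the wall as resistances in series:
R_carbon steel = L/(kA) = 0.0011/(48.7×21.3) = 1.06×10^-6 K/W
R_outer film = 1/(h_o·A) = 1/(26.5×21.3) = 0.001772 K/W
Sum of known resistances R_other = 0.001773 K/W
Total R = ΔT/Q = 40/1020 = 0.03922 K/W
R_cork board = R_total − R_other = 0.03744 K/W
k = L/(R·A) = 0.035/(0.03744×21.3)

k ≈ 0.0439 W/(m·K)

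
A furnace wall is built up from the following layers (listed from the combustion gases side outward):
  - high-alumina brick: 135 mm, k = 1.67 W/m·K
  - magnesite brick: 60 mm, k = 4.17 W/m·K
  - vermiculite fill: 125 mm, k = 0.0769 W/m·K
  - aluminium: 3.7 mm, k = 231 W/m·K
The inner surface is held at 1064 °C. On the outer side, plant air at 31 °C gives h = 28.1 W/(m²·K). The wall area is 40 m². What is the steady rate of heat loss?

Using the resistance-network approach (series):
R_high-alumina brick = L/(kA) = 0.135/(1.67×40) = 0.002021 K/W
R_magnesite brick = L/(kA) = 0.06/(4.17×40) = 3.597×10^-4 K/W
R_vermiculite fill = L/(kA) = 0.125/(0.0769×40) = 0.04064 K/W
R_aluminium = L/(kA) = 0.0037/(231×40) = 4.004×10^-7 K/W
R_outer film = 1/(h_o·A) = 1/(28.1×40) = 8.897×10^-4 K/W
R_total = 0.04391 K/W
Q = ΔT / R_total = 1033 / 0.04391

Q ≈ 23500 W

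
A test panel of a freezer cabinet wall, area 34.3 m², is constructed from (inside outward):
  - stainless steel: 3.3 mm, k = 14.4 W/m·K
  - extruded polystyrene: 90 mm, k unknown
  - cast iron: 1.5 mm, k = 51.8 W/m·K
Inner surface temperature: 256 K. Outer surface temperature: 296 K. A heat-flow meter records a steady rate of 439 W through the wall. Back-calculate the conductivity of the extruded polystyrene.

Model the wall as resistances in series:
R_stainless steel = L/(kA) = 0.0033/(14.4×34.3) = 6.681×10^-6 K/W
R_cast iron = L/(kA) = 0.0015/(51.8×34.3) = 8.442×10^-7 K/W
Sum of known resistances R_other = 7.525×10^-6 K/W
Total R = ΔT/Q = 40/439 = 0.09112 K/W
R_extruded polystyrene = R_total − R_other = 0.09111 K/W
k = L/(R·A) = 0.09/(0.09111×34.3)

k ≈ 0.0288 W/(m·K)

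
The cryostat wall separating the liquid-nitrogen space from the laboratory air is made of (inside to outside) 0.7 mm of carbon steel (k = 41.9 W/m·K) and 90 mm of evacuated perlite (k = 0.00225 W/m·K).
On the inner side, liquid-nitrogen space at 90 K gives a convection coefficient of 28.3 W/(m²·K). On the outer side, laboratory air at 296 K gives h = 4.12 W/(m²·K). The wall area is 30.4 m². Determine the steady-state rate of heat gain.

Q ≈ 155 W

Thermal resistances in series:
R_inner film = 1/(h_i·A) = 1/(28.3×30.4) = 0.001162 K/W
R_carbon steel = L/(kA) = 0.0007/(41.9×30.4) = 5.496×10^-7 K/W
R_evacuated perlite = L/(kA) = 0.09/(0.00225×30.4) = 1.316 K/W
R_outer film = 1/(h_o·A) = 1/(4.12×30.4) = 0.007984 K/W
R_total = 1.325 K/W
Q = ΔT / R_total = 206 / 1.325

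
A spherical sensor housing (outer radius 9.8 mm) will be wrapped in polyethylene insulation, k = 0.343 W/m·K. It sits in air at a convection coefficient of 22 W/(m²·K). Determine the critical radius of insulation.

r_cr ≈ 31.2 mm

For a sphere r_cr = 2k/h = 2×0.343/22
r_cr = 31.2 mm; since the bare radius (9.8 mm) is below r_cr, adding a thin layer of insulation will *increase* heat loss.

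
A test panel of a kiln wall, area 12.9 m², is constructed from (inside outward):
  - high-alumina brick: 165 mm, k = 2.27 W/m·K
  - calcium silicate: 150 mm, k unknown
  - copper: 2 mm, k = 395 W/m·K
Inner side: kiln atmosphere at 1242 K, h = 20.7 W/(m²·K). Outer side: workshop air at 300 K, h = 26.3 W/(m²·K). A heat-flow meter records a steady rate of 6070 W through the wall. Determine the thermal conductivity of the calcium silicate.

k ≈ 0.0814 W/(m·K)

Using the resistance-network approach (series):
R_inner film = 1/(h_i·A) = 1/(20.7×12.9) = 0.003745 K/W
R_high-alumina brick = L/(kA) = 0.165/(2.27×12.9) = 0.005635 K/W
R_copper = L/(kA) = 0.002/(395×12.9) = 3.925×10^-7 K/W
R_outer film = 1/(h_o·A) = 1/(26.3×12.9) = 0.002948 K/W
Sum of known resistances R_other = 0.01233 K/W
Total R = ΔT/Q = 942/6070 = 0.1552 K/W
R_calcium silicate = R_total − R_other = 0.1429 K/W
k = L/(R·A) = 0.15/(0.1429×12.9)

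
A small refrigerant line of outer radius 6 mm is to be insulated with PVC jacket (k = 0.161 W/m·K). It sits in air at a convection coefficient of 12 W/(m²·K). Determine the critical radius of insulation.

For a cylinder r_cr = k/h = 0.161/12
r_cr = 13.4 mm; since the bare radius (6 mm) is below r_cr, adding a thin layer of insulation will *increase* heat loss.

r_cr ≈ 13.4 mm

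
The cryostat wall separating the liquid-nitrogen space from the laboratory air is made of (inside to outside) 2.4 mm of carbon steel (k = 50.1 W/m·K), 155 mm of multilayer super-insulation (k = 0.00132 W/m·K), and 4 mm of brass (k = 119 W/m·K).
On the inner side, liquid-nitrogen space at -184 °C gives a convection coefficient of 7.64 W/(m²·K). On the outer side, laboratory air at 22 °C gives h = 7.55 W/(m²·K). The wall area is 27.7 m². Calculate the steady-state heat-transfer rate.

Q ≈ 48.5 W

Model the wall as resistances in series:
R_inner film = 1/(h_i·A) = 1/(7.64×27.7) = 0.004725 K/W
R_carbon steel = L/(kA) = 0.0024/(50.1×27.7) = 1.729×10^-6 K/W
R_multilayer super-insulation = L/(kA) = 0.155/(0.00132×27.7) = 4.239 K/W
R_brass = L/(kA) = 0.004/(119×27.7) = 1.213×10^-6 K/W
R_outer film = 1/(h_o·A) = 1/(7.55×27.7) = 0.004782 K/W
R_total = 4.249 K/W
Q = ΔT / R_total = 206 / 4.249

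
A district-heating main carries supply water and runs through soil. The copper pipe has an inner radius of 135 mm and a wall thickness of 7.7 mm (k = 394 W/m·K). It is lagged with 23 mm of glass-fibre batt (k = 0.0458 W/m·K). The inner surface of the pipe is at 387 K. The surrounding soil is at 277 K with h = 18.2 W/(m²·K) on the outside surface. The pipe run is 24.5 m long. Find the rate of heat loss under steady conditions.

Q ≈ 4710 W

Radial resistances (cylindrical: R_cond = ln(r_o/r_i)/(2πkL), R_conv = 1/(h·2πrL)):
R_copper pipe wall = ln(142.7/135)/(2π×394×24.5) = 9.146×10^-7 K/W
R_glass-fibre batt = ln(165.7/142.7)/(2π×0.0458×24.5) = 0.0212 K/W
R_outer film = 1/(h_o·2πr_oL) = 1/(18.2×2π×0.1657×24.5) = 0.002154 K/W
R_total = 0.02335 K/W
Q = ΔT/R_total = 110/0.02335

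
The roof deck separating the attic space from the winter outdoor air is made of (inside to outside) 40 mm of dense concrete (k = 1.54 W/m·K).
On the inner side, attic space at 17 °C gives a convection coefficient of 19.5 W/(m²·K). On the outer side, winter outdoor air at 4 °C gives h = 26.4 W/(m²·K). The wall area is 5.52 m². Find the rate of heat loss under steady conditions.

Q ≈ 623 W

Treating each layer as a thermal resistance in series:
R_inner film = 1/(h_i·A) = 1/(19.5×5.52) = 0.00929 K/W
R_dense concrete = L/(kA) = 0.04/(1.54×5.52) = 0.004705 K/W
R_outer film = 1/(h_o·A) = 1/(26.4×5.52) = 0.006862 K/W
R_total = 0.02086 K/W
Q = ΔT / R_total = 13 / 0.02086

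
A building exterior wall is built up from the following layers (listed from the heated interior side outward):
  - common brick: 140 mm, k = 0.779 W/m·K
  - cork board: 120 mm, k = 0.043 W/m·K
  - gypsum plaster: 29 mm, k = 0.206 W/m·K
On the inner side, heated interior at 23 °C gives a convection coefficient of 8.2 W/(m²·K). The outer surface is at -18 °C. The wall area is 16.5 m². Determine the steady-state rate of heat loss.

Q ≈ 209 W

Using the resistance-network approach (series):
R_inner film = 1/(h_i·A) = 1/(8.2×16.5) = 0.007391 K/W
R_common brick = L/(kA) = 0.14/(0.779×16.5) = 0.01089 K/W
R_cork board = L/(kA) = 0.12/(0.043×16.5) = 0.1691 K/W
R_gypsum plaster = L/(kA) = 0.029/(0.206×16.5) = 0.008532 K/W
R_total = 0.1959 K/W
Q = ΔT / R_total = 41 / 0.1959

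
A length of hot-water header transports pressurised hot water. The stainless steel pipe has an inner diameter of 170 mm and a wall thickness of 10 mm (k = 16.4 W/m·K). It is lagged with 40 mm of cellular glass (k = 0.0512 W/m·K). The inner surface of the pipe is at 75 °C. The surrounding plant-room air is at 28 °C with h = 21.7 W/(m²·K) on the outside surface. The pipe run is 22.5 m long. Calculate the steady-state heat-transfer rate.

Cylindrical conduction, so R = ln(r₂/r₁)/(2πkL) per layer, in series:
R_stainless steel pipe wall = ln(95/85)/(2π×16.4×22.5) = 4.797×10^-5 K/W
R_cellular glass = ln(135/95)/(2π×0.0512×22.5) = 0.04855 K/W
R_outer film = 1/(h_o·2πr_oL) = 1/(21.7×2π×0.135×22.5) = 0.002415 K/W
R_total = 0.05101 K/W
Q = ΔT/R_total = 47/0.05101

Q ≈ 921 W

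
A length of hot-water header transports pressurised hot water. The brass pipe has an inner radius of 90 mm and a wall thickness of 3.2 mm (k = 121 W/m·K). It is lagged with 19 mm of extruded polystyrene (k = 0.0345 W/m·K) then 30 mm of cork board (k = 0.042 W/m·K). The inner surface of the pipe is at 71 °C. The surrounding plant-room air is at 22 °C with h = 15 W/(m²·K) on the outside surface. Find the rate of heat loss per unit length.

For a radial system each layer contributes R = ln(r_out/r_in)/(2πkL); films add R = 1/(hA).
R_brass pipe wall = ln(93.2/90)/(2π×121×1) = 4.596×10^-5 K/W
R_extruded polystyrene = ln(112.2/93.2)/(2π×0.0345×1) = 0.8559 K/W
R_cork board = ln(142.2/112.2)/(2π×0.042×1) = 0.8979 K/W
R_outer film = 1/(h_o·2πr_oL) = 1/(15×2π×0.1422×1) = 0.07462 K/W
R_total = 1.828 K/W
Q = ΔT/R_total = 49/1.828

q′ ≈ 26.8 W/m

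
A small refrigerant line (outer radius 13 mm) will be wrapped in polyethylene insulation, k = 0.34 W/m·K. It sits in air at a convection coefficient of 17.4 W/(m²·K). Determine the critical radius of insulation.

For a cylinder r_cr = k/h = 0.34/17.4
r_cr = 19.5 mm; since the bare radius (13 mm) is below r_cr, adding a thin layer of insulation will *increase* heat loss.

r_cr ≈ 19.5 mm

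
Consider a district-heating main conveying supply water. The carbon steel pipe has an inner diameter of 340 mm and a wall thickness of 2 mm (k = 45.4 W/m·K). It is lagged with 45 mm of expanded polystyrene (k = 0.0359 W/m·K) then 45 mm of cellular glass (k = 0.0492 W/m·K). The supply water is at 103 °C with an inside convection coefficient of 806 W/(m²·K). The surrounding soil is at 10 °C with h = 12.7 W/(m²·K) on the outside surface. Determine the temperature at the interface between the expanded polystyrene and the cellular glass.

T ≈ 46.2 °C

Cylindrical conduction, so R = ln(r₂/r₁)/(2πkL) per layer, in series:
R_inner film = 1/(h_i·2πr₁L) = 1/(806×2π×0.17×1) = 0.001162 K/W
R_carbon steel pipe wall = ln(172/170)/(2π×45.4×1) = 4.1×10^-5 K/W
R_expanded polystyrene = ln(217/172)/(2π×0.0359×1) = 1.03 K/W
R_cellular glass = ln(262/217)/(2π×0.0492×1) = 0.6096 K/W
R_outer film = 1/(h_o·2πr_oL) = 1/(12.7×2π×0.262×1) = 0.04783 K/W
R_total = 1.689 K/W
Q = ΔT/R_total = 93/1.689
Q = 55.1 W/m
T_interface = T_inner − Q·ΣR(inner→interface) = 103 − 55.1×1.032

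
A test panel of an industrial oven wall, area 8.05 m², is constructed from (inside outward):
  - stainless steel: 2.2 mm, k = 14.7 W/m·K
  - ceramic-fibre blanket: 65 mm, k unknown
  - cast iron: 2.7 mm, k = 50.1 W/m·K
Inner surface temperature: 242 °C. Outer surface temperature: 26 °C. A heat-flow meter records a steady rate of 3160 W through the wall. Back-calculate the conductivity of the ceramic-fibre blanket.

k ≈ 0.118 W/(m·K)

Using the resistance-network approach (series):
R_stainless steel = L/(kA) = 0.0022/(14.7×8.05) = 1.859×10^-5 K/W
R_cast iron = L/(kA) = 0.0027/(50.1×8.05) = 6.695×10^-6 K/W
Sum of known resistances R_other = 2.529×10^-5 K/W
Total R = ΔT/Q = 216/3160 = 0.06835 K/W
R_ceramic-fibre blanket = R_total − R_other = 0.06833 K/W
k = L/(R·A) = 0.065/(0.06833×8.05)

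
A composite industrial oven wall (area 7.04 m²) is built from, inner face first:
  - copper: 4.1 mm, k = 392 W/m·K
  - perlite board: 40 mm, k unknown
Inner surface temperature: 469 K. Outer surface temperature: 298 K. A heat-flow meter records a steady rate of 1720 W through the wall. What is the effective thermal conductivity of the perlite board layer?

k ≈ 0.0572 W/(m·K)

Thermal resistances in series:
R_copper = L/(kA) = 0.0041/(392×7.04) = 1.486×10^-6 K/W
Sum of known resistances R_other = 1.486×10^-6 K/W
Total R = ΔT/Q = 171/1720 = 0.09942 K/W
R_perlite board = R_total − R_other = 0.09942 K/W
k = L/(R·A) = 0.04/(0.09942×7.04)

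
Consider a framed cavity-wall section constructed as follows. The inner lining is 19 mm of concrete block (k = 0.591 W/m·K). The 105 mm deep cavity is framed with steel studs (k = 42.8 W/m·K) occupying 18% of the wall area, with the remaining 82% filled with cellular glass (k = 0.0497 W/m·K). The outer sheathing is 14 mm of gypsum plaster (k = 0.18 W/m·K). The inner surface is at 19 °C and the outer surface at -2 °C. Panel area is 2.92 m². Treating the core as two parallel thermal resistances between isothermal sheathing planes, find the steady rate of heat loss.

Sheathing layers in series; stud and cavity paths in parallel between them.
R_inner = 0.019/(0.591×2.92) = 0.01101 K/W
R_stud  = 0.105/(42.8×0.18×2.92) = 0.004668 K/W
R_cav   = 0.105/(0.0497×0.82×2.92) = 0.8823 K/W
1/R_core = 1/R_stud + 1/R_cav → R_core = 0.004643 K/W
R_outer = 0.014/(0.18×2.92) = 0.02664 K/W
R_total = 0.04229 K/W
Q = ΔT/R_total = 21/0.04229

Q ≈ 497 W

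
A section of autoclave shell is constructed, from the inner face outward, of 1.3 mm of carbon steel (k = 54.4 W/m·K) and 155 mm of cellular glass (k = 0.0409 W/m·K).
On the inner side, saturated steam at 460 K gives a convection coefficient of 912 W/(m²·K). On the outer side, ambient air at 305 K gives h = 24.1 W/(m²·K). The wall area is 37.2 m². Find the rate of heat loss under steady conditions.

Series thermal resistances:
R_inner film = 1/(h_i·A) = 1/(912×37.2) = 2.948×10^-5 K/W
R_carbon steel = L/(kA) = 0.0013/(54.4×37.2) = 6.424×10^-7 K/W
R_cellular glass = L/(kA) = 0.155/(0.0409×37.2) = 0.1019 K/W
R_outer film = 1/(h_o·A) = 1/(24.1×37.2) = 0.001115 K/W
R_total = 0.103 K/W
Q = ΔT / R_total = 155 / 0.103

Q ≈ 1500 W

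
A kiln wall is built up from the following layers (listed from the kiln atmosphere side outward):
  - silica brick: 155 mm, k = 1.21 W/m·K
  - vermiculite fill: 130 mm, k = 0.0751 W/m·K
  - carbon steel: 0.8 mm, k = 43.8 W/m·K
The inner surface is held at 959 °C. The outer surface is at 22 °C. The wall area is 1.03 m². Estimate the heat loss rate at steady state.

Q ≈ 519 W

Treating each layer as a thermal resistance in series:
R_silica brick = L/(kA) = 0.155/(1.21×1.03) = 0.1244 K/W
R_vermiculite fill = L/(kA) = 0.13/(0.0751×1.03) = 1.681 K/W
R_carbon steel = L/(kA) = 0.0008/(43.8×1.03) = 1.773×10^-5 K/W
R_total = 1.805 K/W
Q = ΔT / R_total = 937 / 1.805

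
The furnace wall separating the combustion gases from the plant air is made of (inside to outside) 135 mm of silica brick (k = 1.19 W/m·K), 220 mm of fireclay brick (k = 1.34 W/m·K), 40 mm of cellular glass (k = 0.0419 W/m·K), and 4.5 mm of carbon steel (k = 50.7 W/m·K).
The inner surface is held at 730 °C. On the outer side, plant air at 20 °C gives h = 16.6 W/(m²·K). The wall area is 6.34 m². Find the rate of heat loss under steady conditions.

Q ≈ 3480 W

Treating each layer as a thermal resistance in series:
R_silica brick = L/(kA) = 0.135/(1.19×6.34) = 0.01789 K/W
R_fireclay brick = L/(kA) = 0.22/(1.34×6.34) = 0.0259 K/W
R_cellular glass = L/(kA) = 0.04/(0.0419×6.34) = 0.1506 K/W
R_carbon steel = L/(kA) = 0.0045/(50.7×6.34) = 1.4×10^-5 K/W
R_outer film = 1/(h_o·A) = 1/(16.6×6.34) = 0.009502 K/W
R_total = 0.2039 K/W
Q = ΔT / R_total = 710 / 0.2039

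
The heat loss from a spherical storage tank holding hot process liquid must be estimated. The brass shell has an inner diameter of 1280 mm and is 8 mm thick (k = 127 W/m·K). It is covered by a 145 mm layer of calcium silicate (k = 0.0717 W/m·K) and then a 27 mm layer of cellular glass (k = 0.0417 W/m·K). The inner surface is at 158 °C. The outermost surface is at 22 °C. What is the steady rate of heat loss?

Q ≈ 347 W

Spherical conduction: R = (1/r_in − 1/r_out)/(4πk) per layer; series-sum.
R_brass shell = (1/0.64 − 1/0.648)/(4π×127) = 1.209×10^-5 K/W
R_calcium silicate = (1/0.648 − 1/0.793)/(4π×0.0717) = 0.3132 K/W
R_cellular glass = (1/0.793 − 1/0.82)/(4π×0.0417) = 0.07924 K/W
R_total = 0.3924 K/W
Q = ΔT/R_total = 136/0.3924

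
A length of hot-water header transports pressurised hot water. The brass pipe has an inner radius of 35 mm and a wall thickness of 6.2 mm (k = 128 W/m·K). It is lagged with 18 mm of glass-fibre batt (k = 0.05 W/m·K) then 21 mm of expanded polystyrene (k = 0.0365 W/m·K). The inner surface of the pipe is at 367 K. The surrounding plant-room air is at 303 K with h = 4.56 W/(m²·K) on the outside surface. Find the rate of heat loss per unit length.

q′ ≈ 22 W/m

Per-layer cylindrical resistances, series-summed:
R_brass pipe wall = ln(41.2/35)/(2π×128×1) = 2.028×10^-4 K/W
R_glass-fibre batt = ln(59.2/41.2)/(2π×0.05×1) = 1.154 K/W
R_expanded polystyrene = ln(80.2/59.2)/(2π×0.0365×1) = 1.324 K/W
R_outer film = 1/(h_o·2πr_oL) = 1/(4.56×2π×0.0802×1) = 0.4352 K/W
R_total = 2.913 K/W
Q = ΔT/R_total = 64/2.913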